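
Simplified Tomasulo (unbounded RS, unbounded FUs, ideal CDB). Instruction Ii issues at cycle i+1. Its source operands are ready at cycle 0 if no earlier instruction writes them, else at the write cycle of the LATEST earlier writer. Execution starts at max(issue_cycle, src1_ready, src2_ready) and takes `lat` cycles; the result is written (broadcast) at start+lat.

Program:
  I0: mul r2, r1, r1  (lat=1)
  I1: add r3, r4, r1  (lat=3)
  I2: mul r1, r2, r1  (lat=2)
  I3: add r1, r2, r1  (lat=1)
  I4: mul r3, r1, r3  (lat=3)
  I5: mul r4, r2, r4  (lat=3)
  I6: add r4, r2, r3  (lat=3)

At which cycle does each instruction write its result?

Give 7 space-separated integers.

Answer: 2 5 5 6 9 9 12

Derivation:
I0 mul r2: issue@1 deps=(None,None) exec_start@1 write@2
I1 add r3: issue@2 deps=(None,None) exec_start@2 write@5
I2 mul r1: issue@3 deps=(0,None) exec_start@3 write@5
I3 add r1: issue@4 deps=(0,2) exec_start@5 write@6
I4 mul r3: issue@5 deps=(3,1) exec_start@6 write@9
I5 mul r4: issue@6 deps=(0,None) exec_start@6 write@9
I6 add r4: issue@7 deps=(0,4) exec_start@9 write@12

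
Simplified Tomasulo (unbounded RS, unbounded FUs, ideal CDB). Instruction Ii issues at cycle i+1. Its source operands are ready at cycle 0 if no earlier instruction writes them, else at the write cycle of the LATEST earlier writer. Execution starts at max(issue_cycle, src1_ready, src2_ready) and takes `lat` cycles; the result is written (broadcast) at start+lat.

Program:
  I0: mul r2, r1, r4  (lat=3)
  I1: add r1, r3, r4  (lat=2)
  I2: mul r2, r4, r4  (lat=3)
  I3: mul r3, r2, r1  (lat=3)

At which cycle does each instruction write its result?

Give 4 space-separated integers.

I0 mul r2: issue@1 deps=(None,None) exec_start@1 write@4
I1 add r1: issue@2 deps=(None,None) exec_start@2 write@4
I2 mul r2: issue@3 deps=(None,None) exec_start@3 write@6
I3 mul r3: issue@4 deps=(2,1) exec_start@6 write@9

Answer: 4 4 6 9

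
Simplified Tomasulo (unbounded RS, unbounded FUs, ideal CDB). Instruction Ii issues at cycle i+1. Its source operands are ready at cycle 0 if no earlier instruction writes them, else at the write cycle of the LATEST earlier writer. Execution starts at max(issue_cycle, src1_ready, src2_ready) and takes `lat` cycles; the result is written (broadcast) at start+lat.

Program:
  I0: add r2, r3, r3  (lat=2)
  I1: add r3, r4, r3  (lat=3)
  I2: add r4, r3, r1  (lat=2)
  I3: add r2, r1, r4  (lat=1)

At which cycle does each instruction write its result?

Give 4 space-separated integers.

Answer: 3 5 7 8

Derivation:
I0 add r2: issue@1 deps=(None,None) exec_start@1 write@3
I1 add r3: issue@2 deps=(None,None) exec_start@2 write@5
I2 add r4: issue@3 deps=(1,None) exec_start@5 write@7
I3 add r2: issue@4 deps=(None,2) exec_start@7 write@8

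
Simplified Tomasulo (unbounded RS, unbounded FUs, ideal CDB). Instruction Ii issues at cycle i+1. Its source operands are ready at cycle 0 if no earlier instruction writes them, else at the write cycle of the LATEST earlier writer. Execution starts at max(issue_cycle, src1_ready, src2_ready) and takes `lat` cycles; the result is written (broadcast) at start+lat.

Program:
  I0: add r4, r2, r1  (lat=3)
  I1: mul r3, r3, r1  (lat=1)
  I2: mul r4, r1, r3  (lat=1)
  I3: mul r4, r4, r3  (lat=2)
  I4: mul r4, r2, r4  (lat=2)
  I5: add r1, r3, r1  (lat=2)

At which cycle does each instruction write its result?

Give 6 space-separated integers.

Answer: 4 3 4 6 8 8

Derivation:
I0 add r4: issue@1 deps=(None,None) exec_start@1 write@4
I1 mul r3: issue@2 deps=(None,None) exec_start@2 write@3
I2 mul r4: issue@3 deps=(None,1) exec_start@3 write@4
I3 mul r4: issue@4 deps=(2,1) exec_start@4 write@6
I4 mul r4: issue@5 deps=(None,3) exec_start@6 write@8
I5 add r1: issue@6 deps=(1,None) exec_start@6 write@8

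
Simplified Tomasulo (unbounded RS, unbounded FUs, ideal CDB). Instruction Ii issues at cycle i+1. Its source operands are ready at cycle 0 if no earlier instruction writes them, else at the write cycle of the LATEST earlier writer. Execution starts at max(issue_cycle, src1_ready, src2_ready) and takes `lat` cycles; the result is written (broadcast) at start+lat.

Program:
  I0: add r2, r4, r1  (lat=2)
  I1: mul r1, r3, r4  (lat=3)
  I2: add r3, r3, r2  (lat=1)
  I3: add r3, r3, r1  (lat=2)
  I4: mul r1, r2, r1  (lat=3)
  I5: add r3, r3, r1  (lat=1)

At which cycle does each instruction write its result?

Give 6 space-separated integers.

Answer: 3 5 4 7 8 9

Derivation:
I0 add r2: issue@1 deps=(None,None) exec_start@1 write@3
I1 mul r1: issue@2 deps=(None,None) exec_start@2 write@5
I2 add r3: issue@3 deps=(None,0) exec_start@3 write@4
I3 add r3: issue@4 deps=(2,1) exec_start@5 write@7
I4 mul r1: issue@5 deps=(0,1) exec_start@5 write@8
I5 add r3: issue@6 deps=(3,4) exec_start@8 write@9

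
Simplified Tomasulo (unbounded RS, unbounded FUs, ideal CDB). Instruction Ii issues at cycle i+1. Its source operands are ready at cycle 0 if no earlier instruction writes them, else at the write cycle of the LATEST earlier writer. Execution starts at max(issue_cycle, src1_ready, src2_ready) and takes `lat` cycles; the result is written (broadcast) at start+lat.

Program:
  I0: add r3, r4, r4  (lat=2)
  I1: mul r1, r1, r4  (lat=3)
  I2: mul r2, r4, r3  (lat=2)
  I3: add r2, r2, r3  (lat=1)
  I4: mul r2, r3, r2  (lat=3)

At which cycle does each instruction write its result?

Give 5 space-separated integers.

I0 add r3: issue@1 deps=(None,None) exec_start@1 write@3
I1 mul r1: issue@2 deps=(None,None) exec_start@2 write@5
I2 mul r2: issue@3 deps=(None,0) exec_start@3 write@5
I3 add r2: issue@4 deps=(2,0) exec_start@5 write@6
I4 mul r2: issue@5 deps=(0,3) exec_start@6 write@9

Answer: 3 5 5 6 9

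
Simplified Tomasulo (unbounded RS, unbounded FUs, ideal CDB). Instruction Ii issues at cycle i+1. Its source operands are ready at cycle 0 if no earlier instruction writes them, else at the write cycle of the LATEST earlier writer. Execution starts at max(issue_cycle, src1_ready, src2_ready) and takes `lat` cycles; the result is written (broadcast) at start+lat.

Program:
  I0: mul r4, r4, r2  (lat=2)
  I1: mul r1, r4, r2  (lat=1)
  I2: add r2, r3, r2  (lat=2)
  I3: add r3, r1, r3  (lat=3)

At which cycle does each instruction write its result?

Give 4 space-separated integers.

I0 mul r4: issue@1 deps=(None,None) exec_start@1 write@3
I1 mul r1: issue@2 deps=(0,None) exec_start@3 write@4
I2 add r2: issue@3 deps=(None,None) exec_start@3 write@5
I3 add r3: issue@4 deps=(1,None) exec_start@4 write@7

Answer: 3 4 5 7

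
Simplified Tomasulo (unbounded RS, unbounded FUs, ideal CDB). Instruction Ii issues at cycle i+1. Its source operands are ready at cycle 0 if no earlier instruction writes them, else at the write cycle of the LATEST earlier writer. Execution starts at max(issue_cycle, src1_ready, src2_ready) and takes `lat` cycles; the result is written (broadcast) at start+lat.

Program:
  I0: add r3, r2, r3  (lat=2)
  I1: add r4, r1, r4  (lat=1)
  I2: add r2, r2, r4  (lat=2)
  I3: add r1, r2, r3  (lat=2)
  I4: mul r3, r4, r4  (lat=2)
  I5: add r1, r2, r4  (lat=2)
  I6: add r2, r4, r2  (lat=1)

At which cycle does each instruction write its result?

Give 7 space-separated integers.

I0 add r3: issue@1 deps=(None,None) exec_start@1 write@3
I1 add r4: issue@2 deps=(None,None) exec_start@2 write@3
I2 add r2: issue@3 deps=(None,1) exec_start@3 write@5
I3 add r1: issue@4 deps=(2,0) exec_start@5 write@7
I4 mul r3: issue@5 deps=(1,1) exec_start@5 write@7
I5 add r1: issue@6 deps=(2,1) exec_start@6 write@8
I6 add r2: issue@7 deps=(1,2) exec_start@7 write@8

Answer: 3 3 5 7 7 8 8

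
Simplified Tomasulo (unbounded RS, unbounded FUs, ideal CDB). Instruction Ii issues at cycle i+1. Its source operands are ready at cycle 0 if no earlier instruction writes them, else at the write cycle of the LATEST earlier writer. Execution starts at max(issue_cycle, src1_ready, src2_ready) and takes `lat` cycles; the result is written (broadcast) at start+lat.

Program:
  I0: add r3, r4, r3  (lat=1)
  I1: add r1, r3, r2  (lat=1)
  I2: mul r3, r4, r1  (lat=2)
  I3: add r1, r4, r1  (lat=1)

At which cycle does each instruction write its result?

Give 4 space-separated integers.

I0 add r3: issue@1 deps=(None,None) exec_start@1 write@2
I1 add r1: issue@2 deps=(0,None) exec_start@2 write@3
I2 mul r3: issue@3 deps=(None,1) exec_start@3 write@5
I3 add r1: issue@4 deps=(None,1) exec_start@4 write@5

Answer: 2 3 5 5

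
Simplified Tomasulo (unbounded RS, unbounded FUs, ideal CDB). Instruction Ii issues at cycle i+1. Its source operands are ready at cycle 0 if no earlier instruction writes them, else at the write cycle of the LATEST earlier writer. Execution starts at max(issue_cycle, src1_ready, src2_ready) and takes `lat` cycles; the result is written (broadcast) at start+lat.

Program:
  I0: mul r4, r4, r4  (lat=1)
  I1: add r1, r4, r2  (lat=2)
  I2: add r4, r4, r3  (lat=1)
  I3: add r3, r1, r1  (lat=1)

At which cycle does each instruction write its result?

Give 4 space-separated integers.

Answer: 2 4 4 5

Derivation:
I0 mul r4: issue@1 deps=(None,None) exec_start@1 write@2
I1 add r1: issue@2 deps=(0,None) exec_start@2 write@4
I2 add r4: issue@3 deps=(0,None) exec_start@3 write@4
I3 add r3: issue@4 deps=(1,1) exec_start@4 write@5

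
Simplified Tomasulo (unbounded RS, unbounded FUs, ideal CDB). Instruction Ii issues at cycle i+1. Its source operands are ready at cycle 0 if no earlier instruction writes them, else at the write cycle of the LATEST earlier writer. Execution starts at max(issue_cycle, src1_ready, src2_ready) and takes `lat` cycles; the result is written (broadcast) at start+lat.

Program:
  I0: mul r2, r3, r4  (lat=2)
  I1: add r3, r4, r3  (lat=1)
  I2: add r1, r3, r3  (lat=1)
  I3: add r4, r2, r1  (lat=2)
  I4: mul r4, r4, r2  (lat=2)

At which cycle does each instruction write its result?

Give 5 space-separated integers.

Answer: 3 3 4 6 8

Derivation:
I0 mul r2: issue@1 deps=(None,None) exec_start@1 write@3
I1 add r3: issue@2 deps=(None,None) exec_start@2 write@3
I2 add r1: issue@3 deps=(1,1) exec_start@3 write@4
I3 add r4: issue@4 deps=(0,2) exec_start@4 write@6
I4 mul r4: issue@5 deps=(3,0) exec_start@6 write@8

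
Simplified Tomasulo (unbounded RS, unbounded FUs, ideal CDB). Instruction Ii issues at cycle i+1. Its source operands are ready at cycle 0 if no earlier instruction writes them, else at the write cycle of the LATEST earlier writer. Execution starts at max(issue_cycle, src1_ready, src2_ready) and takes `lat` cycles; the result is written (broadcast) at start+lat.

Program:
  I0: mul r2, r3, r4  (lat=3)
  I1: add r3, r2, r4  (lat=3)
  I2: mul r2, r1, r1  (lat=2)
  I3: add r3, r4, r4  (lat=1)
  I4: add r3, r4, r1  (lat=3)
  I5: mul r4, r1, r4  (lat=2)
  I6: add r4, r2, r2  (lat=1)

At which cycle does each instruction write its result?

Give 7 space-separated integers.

Answer: 4 7 5 5 8 8 8

Derivation:
I0 mul r2: issue@1 deps=(None,None) exec_start@1 write@4
I1 add r3: issue@2 deps=(0,None) exec_start@4 write@7
I2 mul r2: issue@3 deps=(None,None) exec_start@3 write@5
I3 add r3: issue@4 deps=(None,None) exec_start@4 write@5
I4 add r3: issue@5 deps=(None,None) exec_start@5 write@8
I5 mul r4: issue@6 deps=(None,None) exec_start@6 write@8
I6 add r4: issue@7 deps=(2,2) exec_start@7 write@8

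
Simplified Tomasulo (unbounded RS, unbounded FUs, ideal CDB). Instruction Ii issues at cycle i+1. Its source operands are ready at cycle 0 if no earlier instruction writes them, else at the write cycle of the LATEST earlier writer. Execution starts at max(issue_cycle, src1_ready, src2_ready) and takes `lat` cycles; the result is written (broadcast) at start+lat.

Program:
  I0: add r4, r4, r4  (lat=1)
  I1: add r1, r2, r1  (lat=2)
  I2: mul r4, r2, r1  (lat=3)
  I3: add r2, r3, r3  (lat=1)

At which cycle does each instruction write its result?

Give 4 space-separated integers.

Answer: 2 4 7 5

Derivation:
I0 add r4: issue@1 deps=(None,None) exec_start@1 write@2
I1 add r1: issue@2 deps=(None,None) exec_start@2 write@4
I2 mul r4: issue@3 deps=(None,1) exec_start@4 write@7
I3 add r2: issue@4 deps=(None,None) exec_start@4 write@5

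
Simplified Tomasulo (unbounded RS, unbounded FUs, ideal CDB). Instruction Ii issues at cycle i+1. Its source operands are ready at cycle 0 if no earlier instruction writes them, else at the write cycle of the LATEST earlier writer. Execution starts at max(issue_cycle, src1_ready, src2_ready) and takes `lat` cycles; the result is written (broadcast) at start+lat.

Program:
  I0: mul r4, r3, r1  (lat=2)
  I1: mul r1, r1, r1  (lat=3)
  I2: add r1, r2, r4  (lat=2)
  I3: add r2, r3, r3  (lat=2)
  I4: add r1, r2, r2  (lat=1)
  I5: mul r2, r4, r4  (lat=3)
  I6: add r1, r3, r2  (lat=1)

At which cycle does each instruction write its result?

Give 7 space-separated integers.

I0 mul r4: issue@1 deps=(None,None) exec_start@1 write@3
I1 mul r1: issue@2 deps=(None,None) exec_start@2 write@5
I2 add r1: issue@3 deps=(None,0) exec_start@3 write@5
I3 add r2: issue@4 deps=(None,None) exec_start@4 write@6
I4 add r1: issue@5 deps=(3,3) exec_start@6 write@7
I5 mul r2: issue@6 deps=(0,0) exec_start@6 write@9
I6 add r1: issue@7 deps=(None,5) exec_start@9 write@10

Answer: 3 5 5 6 7 9 10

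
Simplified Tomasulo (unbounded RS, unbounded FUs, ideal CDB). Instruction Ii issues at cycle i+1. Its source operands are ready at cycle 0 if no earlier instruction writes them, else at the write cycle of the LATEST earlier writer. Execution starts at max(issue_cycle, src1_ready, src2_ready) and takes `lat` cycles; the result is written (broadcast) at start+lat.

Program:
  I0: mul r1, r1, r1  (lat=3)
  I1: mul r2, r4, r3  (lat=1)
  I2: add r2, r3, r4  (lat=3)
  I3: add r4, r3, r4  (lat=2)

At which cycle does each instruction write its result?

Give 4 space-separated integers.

Answer: 4 3 6 6

Derivation:
I0 mul r1: issue@1 deps=(None,None) exec_start@1 write@4
I1 mul r2: issue@2 deps=(None,None) exec_start@2 write@3
I2 add r2: issue@3 deps=(None,None) exec_start@3 write@6
I3 add r4: issue@4 deps=(None,None) exec_start@4 write@6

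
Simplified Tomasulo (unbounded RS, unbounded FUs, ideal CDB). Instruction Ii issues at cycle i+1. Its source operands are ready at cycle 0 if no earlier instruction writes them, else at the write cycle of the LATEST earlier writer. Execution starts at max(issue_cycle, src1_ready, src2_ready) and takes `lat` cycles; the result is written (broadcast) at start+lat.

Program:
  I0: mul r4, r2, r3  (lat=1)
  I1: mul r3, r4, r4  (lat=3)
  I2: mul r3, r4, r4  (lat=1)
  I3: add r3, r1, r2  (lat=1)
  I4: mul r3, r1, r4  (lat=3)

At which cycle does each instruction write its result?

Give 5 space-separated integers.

Answer: 2 5 4 5 8

Derivation:
I0 mul r4: issue@1 deps=(None,None) exec_start@1 write@2
I1 mul r3: issue@2 deps=(0,0) exec_start@2 write@5
I2 mul r3: issue@3 deps=(0,0) exec_start@3 write@4
I3 add r3: issue@4 deps=(None,None) exec_start@4 write@5
I4 mul r3: issue@5 deps=(None,0) exec_start@5 write@8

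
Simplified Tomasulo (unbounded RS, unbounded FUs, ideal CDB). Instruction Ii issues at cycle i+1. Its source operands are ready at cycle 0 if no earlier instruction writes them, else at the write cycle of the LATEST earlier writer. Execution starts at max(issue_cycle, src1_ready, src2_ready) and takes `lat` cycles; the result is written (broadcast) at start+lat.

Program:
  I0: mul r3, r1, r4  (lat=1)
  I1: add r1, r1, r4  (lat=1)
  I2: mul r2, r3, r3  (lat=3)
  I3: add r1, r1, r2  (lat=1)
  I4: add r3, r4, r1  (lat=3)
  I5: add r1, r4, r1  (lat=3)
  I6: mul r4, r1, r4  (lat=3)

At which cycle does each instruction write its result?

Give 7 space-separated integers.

Answer: 2 3 6 7 10 10 13

Derivation:
I0 mul r3: issue@1 deps=(None,None) exec_start@1 write@2
I1 add r1: issue@2 deps=(None,None) exec_start@2 write@3
I2 mul r2: issue@3 deps=(0,0) exec_start@3 write@6
I3 add r1: issue@4 deps=(1,2) exec_start@6 write@7
I4 add r3: issue@5 deps=(None,3) exec_start@7 write@10
I5 add r1: issue@6 deps=(None,3) exec_start@7 write@10
I6 mul r4: issue@7 deps=(5,None) exec_start@10 write@13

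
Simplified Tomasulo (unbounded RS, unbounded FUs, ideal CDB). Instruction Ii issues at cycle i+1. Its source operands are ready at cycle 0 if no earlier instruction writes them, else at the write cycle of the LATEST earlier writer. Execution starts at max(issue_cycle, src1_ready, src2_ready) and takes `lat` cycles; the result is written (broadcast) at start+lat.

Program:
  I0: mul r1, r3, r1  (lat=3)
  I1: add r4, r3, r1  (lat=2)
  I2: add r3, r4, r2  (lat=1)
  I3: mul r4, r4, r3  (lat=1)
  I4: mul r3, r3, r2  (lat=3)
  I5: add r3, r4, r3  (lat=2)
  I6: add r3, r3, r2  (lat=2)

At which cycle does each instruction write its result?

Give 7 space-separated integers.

I0 mul r1: issue@1 deps=(None,None) exec_start@1 write@4
I1 add r4: issue@2 deps=(None,0) exec_start@4 write@6
I2 add r3: issue@3 deps=(1,None) exec_start@6 write@7
I3 mul r4: issue@4 deps=(1,2) exec_start@7 write@8
I4 mul r3: issue@5 deps=(2,None) exec_start@7 write@10
I5 add r3: issue@6 deps=(3,4) exec_start@10 write@12
I6 add r3: issue@7 deps=(5,None) exec_start@12 write@14

Answer: 4 6 7 8 10 12 14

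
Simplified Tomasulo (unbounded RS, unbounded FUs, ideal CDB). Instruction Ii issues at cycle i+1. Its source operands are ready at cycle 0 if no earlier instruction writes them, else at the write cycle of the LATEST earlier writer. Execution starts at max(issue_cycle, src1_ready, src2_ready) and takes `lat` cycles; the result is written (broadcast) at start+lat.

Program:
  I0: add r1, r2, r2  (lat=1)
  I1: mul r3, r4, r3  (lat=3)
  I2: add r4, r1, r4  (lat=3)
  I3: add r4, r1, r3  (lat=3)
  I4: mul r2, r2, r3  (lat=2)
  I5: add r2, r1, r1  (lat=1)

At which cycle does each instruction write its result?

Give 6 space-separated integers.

I0 add r1: issue@1 deps=(None,None) exec_start@1 write@2
I1 mul r3: issue@2 deps=(None,None) exec_start@2 write@5
I2 add r4: issue@3 deps=(0,None) exec_start@3 write@6
I3 add r4: issue@4 deps=(0,1) exec_start@5 write@8
I4 mul r2: issue@5 deps=(None,1) exec_start@5 write@7
I5 add r2: issue@6 deps=(0,0) exec_start@6 write@7

Answer: 2 5 6 8 7 7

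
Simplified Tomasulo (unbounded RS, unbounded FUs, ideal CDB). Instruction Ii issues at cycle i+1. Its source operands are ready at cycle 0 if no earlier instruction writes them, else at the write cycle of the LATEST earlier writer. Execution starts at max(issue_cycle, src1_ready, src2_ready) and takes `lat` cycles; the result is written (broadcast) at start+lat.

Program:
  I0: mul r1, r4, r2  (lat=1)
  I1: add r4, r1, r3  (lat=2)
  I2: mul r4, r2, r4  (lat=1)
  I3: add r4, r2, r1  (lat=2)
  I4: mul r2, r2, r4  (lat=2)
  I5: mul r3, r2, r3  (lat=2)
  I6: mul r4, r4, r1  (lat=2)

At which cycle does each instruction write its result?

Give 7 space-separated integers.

Answer: 2 4 5 6 8 10 9

Derivation:
I0 mul r1: issue@1 deps=(None,None) exec_start@1 write@2
I1 add r4: issue@2 deps=(0,None) exec_start@2 write@4
I2 mul r4: issue@3 deps=(None,1) exec_start@4 write@5
I3 add r4: issue@4 deps=(None,0) exec_start@4 write@6
I4 mul r2: issue@5 deps=(None,3) exec_start@6 write@8
I5 mul r3: issue@6 deps=(4,None) exec_start@8 write@10
I6 mul r4: issue@7 deps=(3,0) exec_start@7 write@9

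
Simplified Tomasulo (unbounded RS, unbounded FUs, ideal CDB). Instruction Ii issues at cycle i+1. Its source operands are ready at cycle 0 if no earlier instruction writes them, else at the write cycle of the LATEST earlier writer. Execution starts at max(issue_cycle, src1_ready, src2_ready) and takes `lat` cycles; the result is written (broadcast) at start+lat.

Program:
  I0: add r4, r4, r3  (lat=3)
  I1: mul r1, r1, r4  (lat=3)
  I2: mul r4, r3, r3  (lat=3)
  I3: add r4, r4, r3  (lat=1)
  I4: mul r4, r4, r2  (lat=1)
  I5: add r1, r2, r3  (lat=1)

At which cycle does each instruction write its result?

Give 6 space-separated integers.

Answer: 4 7 6 7 8 7

Derivation:
I0 add r4: issue@1 deps=(None,None) exec_start@1 write@4
I1 mul r1: issue@2 deps=(None,0) exec_start@4 write@7
I2 mul r4: issue@3 deps=(None,None) exec_start@3 write@6
I3 add r4: issue@4 deps=(2,None) exec_start@6 write@7
I4 mul r4: issue@5 deps=(3,None) exec_start@7 write@8
I5 add r1: issue@6 deps=(None,None) exec_start@6 write@7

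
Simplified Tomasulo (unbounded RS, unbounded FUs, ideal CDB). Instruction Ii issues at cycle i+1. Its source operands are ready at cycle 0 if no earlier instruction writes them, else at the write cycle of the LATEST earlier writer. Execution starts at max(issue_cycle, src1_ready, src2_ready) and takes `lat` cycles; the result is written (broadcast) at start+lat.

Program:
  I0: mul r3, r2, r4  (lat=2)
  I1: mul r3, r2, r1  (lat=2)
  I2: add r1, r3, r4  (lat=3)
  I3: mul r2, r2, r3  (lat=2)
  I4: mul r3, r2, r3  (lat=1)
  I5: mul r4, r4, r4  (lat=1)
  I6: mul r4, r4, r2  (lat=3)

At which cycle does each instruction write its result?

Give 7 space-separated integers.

Answer: 3 4 7 6 7 7 10

Derivation:
I0 mul r3: issue@1 deps=(None,None) exec_start@1 write@3
I1 mul r3: issue@2 deps=(None,None) exec_start@2 write@4
I2 add r1: issue@3 deps=(1,None) exec_start@4 write@7
I3 mul r2: issue@4 deps=(None,1) exec_start@4 write@6
I4 mul r3: issue@5 deps=(3,1) exec_start@6 write@7
I5 mul r4: issue@6 deps=(None,None) exec_start@6 write@7
I6 mul r4: issue@7 deps=(5,3) exec_start@7 write@10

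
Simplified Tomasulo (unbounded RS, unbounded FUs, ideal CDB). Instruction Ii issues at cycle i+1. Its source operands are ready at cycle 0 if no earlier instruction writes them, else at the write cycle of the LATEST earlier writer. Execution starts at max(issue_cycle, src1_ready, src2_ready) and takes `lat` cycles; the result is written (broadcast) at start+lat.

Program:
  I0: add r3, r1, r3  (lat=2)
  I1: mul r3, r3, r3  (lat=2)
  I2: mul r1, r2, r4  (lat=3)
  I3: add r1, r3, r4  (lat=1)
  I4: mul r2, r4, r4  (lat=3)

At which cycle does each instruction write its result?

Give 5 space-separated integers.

I0 add r3: issue@1 deps=(None,None) exec_start@1 write@3
I1 mul r3: issue@2 deps=(0,0) exec_start@3 write@5
I2 mul r1: issue@3 deps=(None,None) exec_start@3 write@6
I3 add r1: issue@4 deps=(1,None) exec_start@5 write@6
I4 mul r2: issue@5 deps=(None,None) exec_start@5 write@8

Answer: 3 5 6 6 8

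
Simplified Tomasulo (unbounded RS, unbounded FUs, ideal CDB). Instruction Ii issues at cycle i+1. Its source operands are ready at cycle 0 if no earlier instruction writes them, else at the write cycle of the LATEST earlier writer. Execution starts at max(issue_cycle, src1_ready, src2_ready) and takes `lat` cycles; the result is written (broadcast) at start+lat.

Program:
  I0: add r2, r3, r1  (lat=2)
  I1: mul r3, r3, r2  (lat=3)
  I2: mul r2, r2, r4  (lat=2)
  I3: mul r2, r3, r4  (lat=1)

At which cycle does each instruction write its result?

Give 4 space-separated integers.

I0 add r2: issue@1 deps=(None,None) exec_start@1 write@3
I1 mul r3: issue@2 deps=(None,0) exec_start@3 write@6
I2 mul r2: issue@3 deps=(0,None) exec_start@3 write@5
I3 mul r2: issue@4 deps=(1,None) exec_start@6 write@7

Answer: 3 6 5 7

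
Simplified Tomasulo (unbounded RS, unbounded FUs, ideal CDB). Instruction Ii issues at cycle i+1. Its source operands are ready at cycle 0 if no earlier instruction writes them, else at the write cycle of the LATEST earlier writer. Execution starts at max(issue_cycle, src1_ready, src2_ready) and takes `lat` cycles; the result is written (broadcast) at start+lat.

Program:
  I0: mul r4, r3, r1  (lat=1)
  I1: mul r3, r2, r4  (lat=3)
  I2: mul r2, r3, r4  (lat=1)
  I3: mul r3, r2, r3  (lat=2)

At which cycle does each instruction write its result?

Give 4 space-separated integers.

I0 mul r4: issue@1 deps=(None,None) exec_start@1 write@2
I1 mul r3: issue@2 deps=(None,0) exec_start@2 write@5
I2 mul r2: issue@3 deps=(1,0) exec_start@5 write@6
I3 mul r3: issue@4 deps=(2,1) exec_start@6 write@8

Answer: 2 5 6 8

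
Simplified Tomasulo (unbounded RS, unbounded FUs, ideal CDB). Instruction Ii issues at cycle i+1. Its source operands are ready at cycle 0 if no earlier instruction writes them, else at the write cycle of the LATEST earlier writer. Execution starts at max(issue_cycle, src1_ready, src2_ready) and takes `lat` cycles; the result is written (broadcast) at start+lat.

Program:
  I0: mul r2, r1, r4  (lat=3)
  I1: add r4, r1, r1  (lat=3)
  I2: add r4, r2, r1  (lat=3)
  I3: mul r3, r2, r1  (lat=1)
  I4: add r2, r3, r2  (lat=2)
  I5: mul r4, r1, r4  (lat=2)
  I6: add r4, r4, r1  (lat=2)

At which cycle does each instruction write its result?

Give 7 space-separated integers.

I0 mul r2: issue@1 deps=(None,None) exec_start@1 write@4
I1 add r4: issue@2 deps=(None,None) exec_start@2 write@5
I2 add r4: issue@3 deps=(0,None) exec_start@4 write@7
I3 mul r3: issue@4 deps=(0,None) exec_start@4 write@5
I4 add r2: issue@5 deps=(3,0) exec_start@5 write@7
I5 mul r4: issue@6 deps=(None,2) exec_start@7 write@9
I6 add r4: issue@7 deps=(5,None) exec_start@9 write@11

Answer: 4 5 7 5 7 9 11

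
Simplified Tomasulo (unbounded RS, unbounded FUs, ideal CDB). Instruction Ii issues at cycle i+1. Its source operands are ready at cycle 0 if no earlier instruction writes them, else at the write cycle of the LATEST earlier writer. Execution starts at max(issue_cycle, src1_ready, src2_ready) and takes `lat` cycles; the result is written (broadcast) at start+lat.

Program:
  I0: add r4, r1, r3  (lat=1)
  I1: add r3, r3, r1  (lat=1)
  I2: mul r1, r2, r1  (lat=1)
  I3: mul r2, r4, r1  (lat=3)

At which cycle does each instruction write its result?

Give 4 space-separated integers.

Answer: 2 3 4 7

Derivation:
I0 add r4: issue@1 deps=(None,None) exec_start@1 write@2
I1 add r3: issue@2 deps=(None,None) exec_start@2 write@3
I2 mul r1: issue@3 deps=(None,None) exec_start@3 write@4
I3 mul r2: issue@4 deps=(0,2) exec_start@4 write@7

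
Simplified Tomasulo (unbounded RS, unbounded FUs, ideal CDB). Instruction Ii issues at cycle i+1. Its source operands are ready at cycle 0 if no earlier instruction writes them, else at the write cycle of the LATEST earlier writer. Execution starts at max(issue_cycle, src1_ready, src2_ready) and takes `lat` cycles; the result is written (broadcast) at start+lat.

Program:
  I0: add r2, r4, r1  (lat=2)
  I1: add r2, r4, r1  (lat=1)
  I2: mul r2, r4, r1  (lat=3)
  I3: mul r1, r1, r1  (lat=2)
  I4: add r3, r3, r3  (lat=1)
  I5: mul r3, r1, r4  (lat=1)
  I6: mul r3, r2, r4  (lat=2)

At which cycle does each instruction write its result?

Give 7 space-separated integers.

I0 add r2: issue@1 deps=(None,None) exec_start@1 write@3
I1 add r2: issue@2 deps=(None,None) exec_start@2 write@3
I2 mul r2: issue@3 deps=(None,None) exec_start@3 write@6
I3 mul r1: issue@4 deps=(None,None) exec_start@4 write@6
I4 add r3: issue@5 deps=(None,None) exec_start@5 write@6
I5 mul r3: issue@6 deps=(3,None) exec_start@6 write@7
I6 mul r3: issue@7 deps=(2,None) exec_start@7 write@9

Answer: 3 3 6 6 6 7 9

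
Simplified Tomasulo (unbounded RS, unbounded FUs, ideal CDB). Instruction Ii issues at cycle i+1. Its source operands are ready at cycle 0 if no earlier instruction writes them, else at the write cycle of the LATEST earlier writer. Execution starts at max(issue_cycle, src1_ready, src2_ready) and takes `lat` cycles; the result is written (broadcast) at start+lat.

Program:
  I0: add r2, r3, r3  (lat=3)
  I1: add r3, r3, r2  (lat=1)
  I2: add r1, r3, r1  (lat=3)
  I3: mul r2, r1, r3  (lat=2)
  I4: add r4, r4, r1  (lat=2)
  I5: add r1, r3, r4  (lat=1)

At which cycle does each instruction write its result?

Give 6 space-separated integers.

Answer: 4 5 8 10 10 11

Derivation:
I0 add r2: issue@1 deps=(None,None) exec_start@1 write@4
I1 add r3: issue@2 deps=(None,0) exec_start@4 write@5
I2 add r1: issue@3 deps=(1,None) exec_start@5 write@8
I3 mul r2: issue@4 deps=(2,1) exec_start@8 write@10
I4 add r4: issue@5 deps=(None,2) exec_start@8 write@10
I5 add r1: issue@6 deps=(1,4) exec_start@10 write@11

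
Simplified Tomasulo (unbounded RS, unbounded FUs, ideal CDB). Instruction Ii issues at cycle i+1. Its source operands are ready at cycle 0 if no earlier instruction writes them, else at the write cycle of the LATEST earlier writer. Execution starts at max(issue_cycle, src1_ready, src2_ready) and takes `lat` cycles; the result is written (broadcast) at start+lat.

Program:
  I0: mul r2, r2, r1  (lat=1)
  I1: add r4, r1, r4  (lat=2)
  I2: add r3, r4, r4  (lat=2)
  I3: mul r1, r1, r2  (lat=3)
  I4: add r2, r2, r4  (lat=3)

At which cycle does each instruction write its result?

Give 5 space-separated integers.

Answer: 2 4 6 7 8

Derivation:
I0 mul r2: issue@1 deps=(None,None) exec_start@1 write@2
I1 add r4: issue@2 deps=(None,None) exec_start@2 write@4
I2 add r3: issue@3 deps=(1,1) exec_start@4 write@6
I3 mul r1: issue@4 deps=(None,0) exec_start@4 write@7
I4 add r2: issue@5 deps=(0,1) exec_start@5 write@8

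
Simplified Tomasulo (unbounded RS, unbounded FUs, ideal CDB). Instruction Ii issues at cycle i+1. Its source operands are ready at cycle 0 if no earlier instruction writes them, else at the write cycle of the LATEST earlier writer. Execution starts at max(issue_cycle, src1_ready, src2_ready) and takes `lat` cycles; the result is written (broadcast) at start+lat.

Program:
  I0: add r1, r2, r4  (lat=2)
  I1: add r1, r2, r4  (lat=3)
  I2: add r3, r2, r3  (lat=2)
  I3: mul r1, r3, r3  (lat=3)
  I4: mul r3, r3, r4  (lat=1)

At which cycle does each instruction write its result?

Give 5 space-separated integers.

Answer: 3 5 5 8 6

Derivation:
I0 add r1: issue@1 deps=(None,None) exec_start@1 write@3
I1 add r1: issue@2 deps=(None,None) exec_start@2 write@5
I2 add r3: issue@3 deps=(None,None) exec_start@3 write@5
I3 mul r1: issue@4 deps=(2,2) exec_start@5 write@8
I4 mul r3: issue@5 deps=(2,None) exec_start@5 write@6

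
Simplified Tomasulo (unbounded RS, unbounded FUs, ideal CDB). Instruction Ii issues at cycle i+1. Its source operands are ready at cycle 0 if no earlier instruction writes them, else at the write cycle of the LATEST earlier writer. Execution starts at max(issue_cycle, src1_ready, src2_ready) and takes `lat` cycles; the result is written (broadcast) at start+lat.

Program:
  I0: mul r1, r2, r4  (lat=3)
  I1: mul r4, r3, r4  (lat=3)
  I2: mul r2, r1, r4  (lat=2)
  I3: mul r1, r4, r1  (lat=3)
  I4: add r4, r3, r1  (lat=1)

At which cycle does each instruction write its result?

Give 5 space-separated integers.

Answer: 4 5 7 8 9

Derivation:
I0 mul r1: issue@1 deps=(None,None) exec_start@1 write@4
I1 mul r4: issue@2 deps=(None,None) exec_start@2 write@5
I2 mul r2: issue@3 deps=(0,1) exec_start@5 write@7
I3 mul r1: issue@4 deps=(1,0) exec_start@5 write@8
I4 add r4: issue@5 deps=(None,3) exec_start@8 write@9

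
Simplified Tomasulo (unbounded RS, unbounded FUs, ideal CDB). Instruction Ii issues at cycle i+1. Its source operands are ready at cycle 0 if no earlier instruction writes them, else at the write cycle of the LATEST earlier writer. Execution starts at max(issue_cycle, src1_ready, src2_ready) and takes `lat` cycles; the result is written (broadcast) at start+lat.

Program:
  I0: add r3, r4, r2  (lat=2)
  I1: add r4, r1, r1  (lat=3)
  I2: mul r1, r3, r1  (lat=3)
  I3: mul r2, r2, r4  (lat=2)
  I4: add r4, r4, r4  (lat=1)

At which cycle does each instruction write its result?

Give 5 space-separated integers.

I0 add r3: issue@1 deps=(None,None) exec_start@1 write@3
I1 add r4: issue@2 deps=(None,None) exec_start@2 write@5
I2 mul r1: issue@3 deps=(0,None) exec_start@3 write@6
I3 mul r2: issue@4 deps=(None,1) exec_start@5 write@7
I4 add r4: issue@5 deps=(1,1) exec_start@5 write@6

Answer: 3 5 6 7 6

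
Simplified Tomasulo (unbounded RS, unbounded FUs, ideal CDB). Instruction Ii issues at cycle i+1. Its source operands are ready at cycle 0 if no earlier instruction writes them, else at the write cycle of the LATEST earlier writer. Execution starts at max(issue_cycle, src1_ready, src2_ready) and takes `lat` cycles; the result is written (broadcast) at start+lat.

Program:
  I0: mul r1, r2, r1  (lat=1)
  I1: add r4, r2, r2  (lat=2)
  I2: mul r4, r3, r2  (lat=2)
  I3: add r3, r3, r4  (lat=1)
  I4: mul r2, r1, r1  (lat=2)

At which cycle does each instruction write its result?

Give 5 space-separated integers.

I0 mul r1: issue@1 deps=(None,None) exec_start@1 write@2
I1 add r4: issue@2 deps=(None,None) exec_start@2 write@4
I2 mul r4: issue@3 deps=(None,None) exec_start@3 write@5
I3 add r3: issue@4 deps=(None,2) exec_start@5 write@6
I4 mul r2: issue@5 deps=(0,0) exec_start@5 write@7

Answer: 2 4 5 6 7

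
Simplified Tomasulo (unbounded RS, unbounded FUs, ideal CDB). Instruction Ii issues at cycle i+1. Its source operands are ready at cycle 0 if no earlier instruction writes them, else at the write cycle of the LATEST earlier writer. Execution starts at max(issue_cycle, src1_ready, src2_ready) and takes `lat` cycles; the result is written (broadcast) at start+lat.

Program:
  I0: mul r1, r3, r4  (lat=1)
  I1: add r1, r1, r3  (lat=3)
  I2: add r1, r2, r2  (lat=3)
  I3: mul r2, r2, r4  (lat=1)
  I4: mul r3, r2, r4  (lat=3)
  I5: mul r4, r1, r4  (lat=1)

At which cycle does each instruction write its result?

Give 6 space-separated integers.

Answer: 2 5 6 5 8 7

Derivation:
I0 mul r1: issue@1 deps=(None,None) exec_start@1 write@2
I1 add r1: issue@2 deps=(0,None) exec_start@2 write@5
I2 add r1: issue@3 deps=(None,None) exec_start@3 write@6
I3 mul r2: issue@4 deps=(None,None) exec_start@4 write@5
I4 mul r3: issue@5 deps=(3,None) exec_start@5 write@8
I5 mul r4: issue@6 deps=(2,None) exec_start@6 write@7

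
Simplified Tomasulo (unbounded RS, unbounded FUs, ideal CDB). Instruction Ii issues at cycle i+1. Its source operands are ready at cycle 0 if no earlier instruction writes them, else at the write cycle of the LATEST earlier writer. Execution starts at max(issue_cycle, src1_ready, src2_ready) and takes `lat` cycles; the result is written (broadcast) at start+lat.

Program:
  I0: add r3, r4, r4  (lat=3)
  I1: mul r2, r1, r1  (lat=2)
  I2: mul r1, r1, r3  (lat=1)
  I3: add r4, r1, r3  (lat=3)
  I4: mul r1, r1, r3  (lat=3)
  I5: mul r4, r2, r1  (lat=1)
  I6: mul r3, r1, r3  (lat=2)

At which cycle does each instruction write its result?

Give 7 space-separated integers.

Answer: 4 4 5 8 8 9 10

Derivation:
I0 add r3: issue@1 deps=(None,None) exec_start@1 write@4
I1 mul r2: issue@2 deps=(None,None) exec_start@2 write@4
I2 mul r1: issue@3 deps=(None,0) exec_start@4 write@5
I3 add r4: issue@4 deps=(2,0) exec_start@5 write@8
I4 mul r1: issue@5 deps=(2,0) exec_start@5 write@8
I5 mul r4: issue@6 deps=(1,4) exec_start@8 write@9
I6 mul r3: issue@7 deps=(4,0) exec_start@8 write@10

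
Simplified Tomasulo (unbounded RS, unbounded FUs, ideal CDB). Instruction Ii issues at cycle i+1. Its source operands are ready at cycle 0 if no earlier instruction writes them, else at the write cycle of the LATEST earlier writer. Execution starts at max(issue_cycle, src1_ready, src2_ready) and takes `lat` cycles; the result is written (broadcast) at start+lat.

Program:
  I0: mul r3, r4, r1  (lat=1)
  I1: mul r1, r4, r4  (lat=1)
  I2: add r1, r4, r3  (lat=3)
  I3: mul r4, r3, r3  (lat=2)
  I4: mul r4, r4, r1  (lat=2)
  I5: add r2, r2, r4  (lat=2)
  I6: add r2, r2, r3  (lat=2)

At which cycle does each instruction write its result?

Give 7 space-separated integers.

I0 mul r3: issue@1 deps=(None,None) exec_start@1 write@2
I1 mul r1: issue@2 deps=(None,None) exec_start@2 write@3
I2 add r1: issue@3 deps=(None,0) exec_start@3 write@6
I3 mul r4: issue@4 deps=(0,0) exec_start@4 write@6
I4 mul r4: issue@5 deps=(3,2) exec_start@6 write@8
I5 add r2: issue@6 deps=(None,4) exec_start@8 write@10
I6 add r2: issue@7 deps=(5,0) exec_start@10 write@12

Answer: 2 3 6 6 8 10 12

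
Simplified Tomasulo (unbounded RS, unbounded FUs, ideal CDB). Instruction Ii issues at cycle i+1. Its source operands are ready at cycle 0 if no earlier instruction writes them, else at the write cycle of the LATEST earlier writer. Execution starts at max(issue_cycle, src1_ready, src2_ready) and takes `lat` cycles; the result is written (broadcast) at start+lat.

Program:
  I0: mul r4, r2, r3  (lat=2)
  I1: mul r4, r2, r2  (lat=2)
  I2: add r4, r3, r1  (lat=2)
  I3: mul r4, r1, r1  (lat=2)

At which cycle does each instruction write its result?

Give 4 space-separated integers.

Answer: 3 4 5 6

Derivation:
I0 mul r4: issue@1 deps=(None,None) exec_start@1 write@3
I1 mul r4: issue@2 deps=(None,None) exec_start@2 write@4
I2 add r4: issue@3 deps=(None,None) exec_start@3 write@5
I3 mul r4: issue@4 deps=(None,None) exec_start@4 write@6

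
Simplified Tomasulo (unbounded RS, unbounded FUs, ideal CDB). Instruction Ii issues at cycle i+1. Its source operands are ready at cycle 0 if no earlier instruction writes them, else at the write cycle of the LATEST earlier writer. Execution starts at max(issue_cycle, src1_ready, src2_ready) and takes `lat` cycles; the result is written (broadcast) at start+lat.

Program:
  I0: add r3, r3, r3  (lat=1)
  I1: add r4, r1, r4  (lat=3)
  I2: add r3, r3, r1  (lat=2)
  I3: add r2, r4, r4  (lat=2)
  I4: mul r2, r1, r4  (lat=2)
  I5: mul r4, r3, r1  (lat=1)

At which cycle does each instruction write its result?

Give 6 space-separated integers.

I0 add r3: issue@1 deps=(None,None) exec_start@1 write@2
I1 add r4: issue@2 deps=(None,None) exec_start@2 write@5
I2 add r3: issue@3 deps=(0,None) exec_start@3 write@5
I3 add r2: issue@4 deps=(1,1) exec_start@5 write@7
I4 mul r2: issue@5 deps=(None,1) exec_start@5 write@7
I5 mul r4: issue@6 deps=(2,None) exec_start@6 write@7

Answer: 2 5 5 7 7 7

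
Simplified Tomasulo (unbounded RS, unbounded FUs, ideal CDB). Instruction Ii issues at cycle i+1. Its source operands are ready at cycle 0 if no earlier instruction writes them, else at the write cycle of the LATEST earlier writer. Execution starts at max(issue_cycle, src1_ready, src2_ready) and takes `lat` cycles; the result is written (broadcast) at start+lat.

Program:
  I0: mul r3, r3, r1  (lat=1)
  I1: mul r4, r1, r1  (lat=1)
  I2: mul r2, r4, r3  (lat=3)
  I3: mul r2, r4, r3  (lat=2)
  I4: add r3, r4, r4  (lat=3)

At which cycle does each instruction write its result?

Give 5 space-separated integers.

Answer: 2 3 6 6 8

Derivation:
I0 mul r3: issue@1 deps=(None,None) exec_start@1 write@2
I1 mul r4: issue@2 deps=(None,None) exec_start@2 write@3
I2 mul r2: issue@3 deps=(1,0) exec_start@3 write@6
I3 mul r2: issue@4 deps=(1,0) exec_start@4 write@6
I4 add r3: issue@5 deps=(1,1) exec_start@5 write@8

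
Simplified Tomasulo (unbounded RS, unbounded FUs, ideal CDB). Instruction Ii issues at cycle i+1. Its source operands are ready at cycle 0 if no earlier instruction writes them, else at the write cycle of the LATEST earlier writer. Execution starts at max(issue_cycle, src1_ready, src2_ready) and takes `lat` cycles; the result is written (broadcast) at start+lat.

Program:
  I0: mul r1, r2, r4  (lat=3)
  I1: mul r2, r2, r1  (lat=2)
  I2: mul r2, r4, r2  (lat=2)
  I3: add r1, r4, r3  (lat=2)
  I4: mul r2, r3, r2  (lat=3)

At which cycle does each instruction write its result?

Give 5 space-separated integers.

I0 mul r1: issue@1 deps=(None,None) exec_start@1 write@4
I1 mul r2: issue@2 deps=(None,0) exec_start@4 write@6
I2 mul r2: issue@3 deps=(None,1) exec_start@6 write@8
I3 add r1: issue@4 deps=(None,None) exec_start@4 write@6
I4 mul r2: issue@5 deps=(None,2) exec_start@8 write@11

Answer: 4 6 8 6 11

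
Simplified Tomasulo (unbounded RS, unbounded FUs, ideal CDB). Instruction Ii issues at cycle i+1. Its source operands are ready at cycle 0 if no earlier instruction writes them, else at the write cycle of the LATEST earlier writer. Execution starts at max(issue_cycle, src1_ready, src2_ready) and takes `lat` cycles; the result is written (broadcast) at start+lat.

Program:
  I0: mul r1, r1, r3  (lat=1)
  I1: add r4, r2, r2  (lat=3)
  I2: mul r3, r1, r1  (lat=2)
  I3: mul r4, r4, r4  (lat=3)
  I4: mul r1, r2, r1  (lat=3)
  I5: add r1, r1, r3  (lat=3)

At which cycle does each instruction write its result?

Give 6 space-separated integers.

I0 mul r1: issue@1 deps=(None,None) exec_start@1 write@2
I1 add r4: issue@2 deps=(None,None) exec_start@2 write@5
I2 mul r3: issue@3 deps=(0,0) exec_start@3 write@5
I3 mul r4: issue@4 deps=(1,1) exec_start@5 write@8
I4 mul r1: issue@5 deps=(None,0) exec_start@5 write@8
I5 add r1: issue@6 deps=(4,2) exec_start@8 write@11

Answer: 2 5 5 8 8 11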